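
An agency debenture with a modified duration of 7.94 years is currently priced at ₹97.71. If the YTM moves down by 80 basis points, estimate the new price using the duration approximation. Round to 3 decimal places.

Duration approximation: ΔP/P ≈ -D_mod · Δy = -7.94 × (-0.008) = +0.063520.
New price ≈ 97.71 × (1 + 0.063520) = 103.9165392.

₹103.917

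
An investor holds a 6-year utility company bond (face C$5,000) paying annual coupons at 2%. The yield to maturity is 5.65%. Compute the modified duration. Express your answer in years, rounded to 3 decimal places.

Periodic yield y = 0.0565. First find Macaulay duration:
  t   CF        PV=CF/(1+0.0565)^t    t·PV
  1       100.00        94.6522        94.6522
  2       100.00        89.5903       179.1806
  3       100.00        84.7991       254.3974
  4       100.00        80.2642       321.0569
  5       100.00        75.9718       379.8591
  6     5,100.00     3,667.3568    22,004.1409
  Σ                  4,092.6345    23,233.2871
P = 4,092.6345; Macaulay duration = 23,233.2871 / 4,092.6345 = 5.67685 years.
Modified duration = D_Mac / (1 + y) = 5.67685 / 1.0565 = 5.37326 years.

5.373 years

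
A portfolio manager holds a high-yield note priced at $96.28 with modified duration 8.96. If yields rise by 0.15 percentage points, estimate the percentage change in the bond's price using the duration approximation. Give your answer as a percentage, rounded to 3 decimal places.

-1.344%

Duration approximation: ΔP/P ≈ -D_mod · Δy = -8.96 × (+0.0015) = -0.013440.
As a percentage: -1.3440%.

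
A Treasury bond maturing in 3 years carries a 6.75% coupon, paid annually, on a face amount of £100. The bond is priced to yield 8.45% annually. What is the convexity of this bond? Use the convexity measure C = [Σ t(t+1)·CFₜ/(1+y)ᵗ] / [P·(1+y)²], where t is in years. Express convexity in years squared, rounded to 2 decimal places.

9.34

With y = 0.0845:
  t   CF        PV=CF/(1+0.0845)^t    t·PV        t(t+1)·PV
  1         6.75         6.2241         6.2241          12.4481
  2         6.75         5.7391        11.4782          34.4347
  3       106.75        83.6911       251.0733       1,004.2931
  Σ                     95.6543       268.7756       1,051.1759
P = 95.6543.
Convexity = Σ t(t+1)·PV / [P·(1+y)²] = 1,051.1759 / (95.6543 × 1.176140) = 9.34355.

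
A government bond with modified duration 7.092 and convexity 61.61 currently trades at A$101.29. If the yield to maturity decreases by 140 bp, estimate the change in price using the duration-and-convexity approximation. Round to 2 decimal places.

Duration effect: -D_mod·Δy = -7.092 × (-0.014) = +0.099288
Convexity effect: ½·C·(Δy)² = 0.5 × 61.61 × (-0.014)² = +0.00603778
ΔP/P ≈ +0.099288 + 0.00603778 = +0.10532578
ΔP ≈ 101.29 × (+0.10532578) = +10.6684482562.

+A$10.67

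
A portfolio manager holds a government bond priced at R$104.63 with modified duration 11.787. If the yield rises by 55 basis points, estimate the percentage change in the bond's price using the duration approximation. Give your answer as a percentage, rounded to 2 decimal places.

-6.48%

Duration approximation: ΔP/P ≈ -D_mod · Δy = -11.787 × (+0.0055) = -0.0648285.
As a percentage: -6.48285%.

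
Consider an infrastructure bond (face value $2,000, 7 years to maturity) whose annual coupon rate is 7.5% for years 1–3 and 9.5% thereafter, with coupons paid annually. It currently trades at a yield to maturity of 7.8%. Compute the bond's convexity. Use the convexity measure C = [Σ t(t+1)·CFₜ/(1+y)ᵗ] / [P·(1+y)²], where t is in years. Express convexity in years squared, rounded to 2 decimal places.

36.00

With y = 0.078:
  t   CF        PV=CF/(1+0.078)^t    t·PV        t(t+1)·PV
  1       150.00       139.1466       139.1466         278.2931
  2       150.00       129.0784       258.1569         774.4707
  3       150.00       119.7388       359.2165       1,436.8658
  4       190.00       140.6950       562.7799       2,813.8993
  5       190.00       130.5148       652.5741       3,915.4443
  6       190.00       121.0713       726.4275       5,084.9926
  7     2,190.00     1,294.5320     9,061.7240      72,493.7917
  Σ                  2,074.7769    11,760.0253      86,797.7577
P = 2,074.7769.
Convexity = Σ t(t+1)·PV / [P·(1+y)²] = 86,797.7577 / (2,074.7769 × 1.162084) = 35.99976.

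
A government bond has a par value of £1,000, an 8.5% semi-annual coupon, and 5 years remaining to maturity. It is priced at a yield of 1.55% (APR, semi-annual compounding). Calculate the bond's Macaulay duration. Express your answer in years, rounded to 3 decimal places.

4.303 years

Periodic yield y = 0.00775. Discount each cash flow and weight by its period:
  t   CF        PV=CF/(1+0.00775)^t    t·PV
  1        42.50        42.1732        42.1732
  2        42.50        41.8488        83.6977
  3        42.50        41.5270       124.5810
  4        42.50        41.2076       164.8305
  5        42.50        40.8907       204.4537
  6        42.50        40.5763       243.4576
  7        42.50        40.2642       281.8495
  8        42.50        39.9546       319.6366
  9        42.50        39.6473       356.8257
  10    1,042.50       965.0460     9,650.4596
  Σ                  1,333.1357    11,471.9650
Price P = Σ PV = 1,333.1357.
Macaulay duration = Σ(t·PV) / P = 11,471.9650 / 1,333.1357 = 8.60525 half-year periods.
In years: 8.60525 / 2 = 4.30262 years.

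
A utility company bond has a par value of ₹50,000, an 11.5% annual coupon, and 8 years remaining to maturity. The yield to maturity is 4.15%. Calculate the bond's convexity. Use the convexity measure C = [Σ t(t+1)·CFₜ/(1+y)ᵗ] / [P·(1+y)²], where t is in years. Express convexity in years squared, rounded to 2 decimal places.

45.40

With y = 0.0415:
  t   CF        PV=CF/(1+0.0415)^t    t·PV        t(t+1)·PV
  1     5,750.00     5,520.8833     5,520.8833      11,041.7667
  2     5,750.00     5,300.8962    10,601.7923      31,805.3769
  3     5,750.00     5,089.6747    15,269.0240      61,076.0958
  4     5,750.00     4,886.8696    19,547.4783      97,737.3913
  5     5,750.00     4,692.1455    23,460.7276     140,764.3658
  6     5,750.00     4,505.1805    27,031.0832     189,217.5824
  7     5,750.00     4,325.6654    30,279.6579     242,237.2635
  8    55,750.00    40,268.9845   322,151.8758   2,899,366.8820
  Σ                 74,590.2997   453,862.5224   3,673,246.7245
P = 74,590.2997.
Convexity = Σ t(t+1)·PV / [P·(1+y)²] = 3,673,246.7245 / (74,590.2997 × 1.084722) = 45.39930.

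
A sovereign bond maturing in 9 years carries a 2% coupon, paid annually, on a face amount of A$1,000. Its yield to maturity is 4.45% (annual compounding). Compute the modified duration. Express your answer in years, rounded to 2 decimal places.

7.89 years

Periodic yield y = 0.0445. First find Macaulay duration:
  t   CF        PV=CF/(1+0.0445)^t    t·PV
  1        20.00        19.1479        19.1479
  2        20.00        18.3321        36.6643
  3        20.00        17.5511        52.6533
  4        20.00        16.8034        67.2135
  5        20.00        16.0875        80.4374
  6        20.00        15.4021        92.4125
  7        20.00        14.7459       103.2212
  8        20.00        14.1177       112.9412
  9     1,020.00       689.3252     6,203.9270
  Σ                    821.5128     6,768.6183
P = 821.5128; Macaulay duration = 6,768.6183 / 821.5128 = 8.23921 years.
Modified duration = D_Mac / (1 + y) = 8.23921 / 1.0445 = 7.88819 years.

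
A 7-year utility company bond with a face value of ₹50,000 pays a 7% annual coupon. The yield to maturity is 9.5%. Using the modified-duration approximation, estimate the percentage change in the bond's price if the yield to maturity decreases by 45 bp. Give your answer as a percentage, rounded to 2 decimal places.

+2.33%

Periodic yield y = 0.095. Modified duration first:
  t   CF        PV=CF/(1+0.095)^t    t·PV
  1     3,500.00     3,196.3470     3,196.3470
  2     3,500.00     2,919.0384     5,838.0768
  3     3,500.00     2,665.7885     7,997.3654
  4     3,500.00     2,434.5100     9,738.0401
  5     3,500.00     2,223.2968    11,116.4841
  6     3,500.00     2,030.4081    12,182.4484
  7    53,500.00    28,343.5959   198,405.1714
  Σ                 43,812.9847   248,473.9333
P = 43,812.9847; D_Mac = 5.67124 yrs; D_mod = 5.67124/(1+0.095) = 5.17921 yrs.
ΔP/P ≈ -D_mod · Δy = -5.17921 × (-0.0045) = +0.023306 = +2.3306%.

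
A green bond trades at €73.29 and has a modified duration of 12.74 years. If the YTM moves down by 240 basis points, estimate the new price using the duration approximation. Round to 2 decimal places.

Duration approximation: ΔP/P ≈ -D_mod · Δy = -12.74 × (-0.024) = +0.305760.
New price ≈ 73.29 × (1 + 0.305760) = 95.6991504.

€95.70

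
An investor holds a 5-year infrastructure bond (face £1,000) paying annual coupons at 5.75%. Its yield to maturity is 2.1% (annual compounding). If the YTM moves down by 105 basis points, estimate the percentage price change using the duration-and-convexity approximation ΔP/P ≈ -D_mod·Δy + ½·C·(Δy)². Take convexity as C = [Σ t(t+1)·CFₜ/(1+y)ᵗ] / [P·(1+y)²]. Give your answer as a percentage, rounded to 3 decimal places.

+4.796%

With y = 0.021:
  t   CF        PV=CF/(1+0.021)^t    t·PV        t(t+1)·PV
  1        57.50        56.3173        56.3173         112.6347
  2        57.50        55.1590       110.3180         330.9540
  3        57.50        54.0245       162.0734         648.2938
  4        57.50        52.9133       211.6532       1,058.2661
  5     1,057.50       953.1290     4,765.6448      28,593.8688
  Σ                  1,171.5431     5,306.0068      30,744.0173
P = 1,171.5431; D_Mac = 4.52908 yrs; D_mod = 4.43592 yrs; C = 25.17392.
Duration effect: -4.43592 × (-0.0105) = +0.046577
Convexity effect: 0.5 × 25.17392 × (-0.0105)² = +0.0013877
ΔP/P ≈ +0.046577 + 0.0013877 = +0.047965 = +4.7965%.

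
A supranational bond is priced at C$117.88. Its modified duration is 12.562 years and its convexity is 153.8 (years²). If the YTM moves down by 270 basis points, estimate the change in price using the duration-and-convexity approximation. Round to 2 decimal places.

+C$46.59

Duration effect: -D_mod·Δy = -12.562 × (-0.027) = +0.339174
Convexity effect: ½·C·(Δy)² = 0.5 × 153.8 × (-0.027)² = +0.0560601
ΔP/P ≈ +0.339174 + 0.0560601 = +0.3952341
ΔP ≈ 117.88 × (+0.3952341) = +46.590195708.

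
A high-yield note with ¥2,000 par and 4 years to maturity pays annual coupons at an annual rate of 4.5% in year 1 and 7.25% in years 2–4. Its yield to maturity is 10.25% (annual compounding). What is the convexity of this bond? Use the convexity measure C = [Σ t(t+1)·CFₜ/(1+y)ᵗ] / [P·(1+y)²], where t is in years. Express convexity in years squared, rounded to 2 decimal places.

14.58

With y = 0.1025:
  t   CF        PV=CF/(1+0.1025)^t    t·PV        t(t+1)·PV
  1        90.00        81.6327        81.6327         163.2653
  2       145.00       119.2919       238.5837         715.7512
  3       145.00       108.2012       324.6037       1,298.4148
  4     2,145.00     1,451.8204     5,807.2817      29,036.4086
  Σ                  1,760.9462     6,452.1018      31,213.8399
P = 1,760.9462.
Convexity = Σ t(t+1)·PV / [P·(1+y)²] = 31,213.8399 / (1,760.9462 × 1.215506) = 14.58290.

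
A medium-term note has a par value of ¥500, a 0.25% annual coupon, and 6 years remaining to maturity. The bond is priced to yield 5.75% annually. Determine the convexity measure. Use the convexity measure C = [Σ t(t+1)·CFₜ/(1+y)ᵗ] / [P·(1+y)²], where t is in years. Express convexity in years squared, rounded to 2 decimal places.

With y = 0.0575:
  t   CF        PV=CF/(1+0.0575)^t    t·PV        t(t+1)·PV
  1         1.25         1.1820         1.1820           2.3641
  2         1.25         1.1178         2.2355           6.7066
  3         1.25         1.0570         3.1710          12.6838
  4         1.25         0.9995         3.9981          19.9903
  5         1.25         0.9452         4.7258          28.3550
  6       501.25       358.4034     2,150.4204      15,052.9431
  Σ                    363.7049     2,165.7328      15,123.0428
P = 363.7049.
Convexity = Σ t(t+1)·PV / [P·(1+y)²] = 15,123.0428 / (363.7049 × 1.118306) = 37.18171.

37.18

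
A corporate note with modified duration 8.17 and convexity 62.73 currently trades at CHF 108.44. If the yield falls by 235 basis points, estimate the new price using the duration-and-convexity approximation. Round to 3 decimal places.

CHF 131.138

Duration effect: -D_mod·Δy = -8.17 × (-0.0235) = +0.191995
Convexity effect: ½·C·(Δy)² = 0.5 × 62.73 × (-0.0235)² = +0.01732132125
ΔP/P ≈ +0.191995 + 0.01732132125 = +0.20931632125
New price ≈ 108.44 × (1 + 0.20931632125) = 131.13826187635.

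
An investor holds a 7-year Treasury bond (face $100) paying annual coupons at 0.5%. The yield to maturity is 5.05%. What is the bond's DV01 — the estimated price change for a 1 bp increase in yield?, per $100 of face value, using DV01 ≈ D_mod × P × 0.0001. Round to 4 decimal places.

$0.0482

Periodic yield y = 0.0505.
  t   CF        PV=CF/(1+0.0505)^t    t·PV
  1         0.50         0.4760         0.4760
  2         0.50         0.4531         0.9062
  3         0.50         0.4313         1.2939
  4         0.50         0.4106         1.6423
  5         0.50         0.3908         1.9542
  6         0.50         0.3720         2.2323
  7       100.50        71.1858       498.3009
  Σ                     73.7196       506.8057
P = 73.7196; D_Mac = 6.87477 yrs; D_mod = 6.54428 yrs.
DV01 ≈ 6.54428 × 73.7196 × 0.0001 = 0.048244.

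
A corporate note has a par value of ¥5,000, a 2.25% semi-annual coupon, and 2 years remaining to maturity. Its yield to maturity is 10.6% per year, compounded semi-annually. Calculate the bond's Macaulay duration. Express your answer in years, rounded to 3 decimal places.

Periodic yield y = 0.053. Discount each cash flow and weight by its period:
  t   CF        PV=CF/(1+0.053)^t    t·PV
  1        56.25        53.4188        53.4188
  2        56.25        50.7301       101.4602
  3        56.25        48.1767       144.5302
  4     5,056.25     4,112.5866    16,450.3463
  Σ                  4,264.9122    16,749.7556
Price P = Σ PV = 4,264.9122.
Macaulay duration = Σ(t·PV) / P = 16,749.7556 / 4,264.9122 = 3.92734 half-year periods.
In years: 3.92734 / 2 = 1.96367 years.

1.964 years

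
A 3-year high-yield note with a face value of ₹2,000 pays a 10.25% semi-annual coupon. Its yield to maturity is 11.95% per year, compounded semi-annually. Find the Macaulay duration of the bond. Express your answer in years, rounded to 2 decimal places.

Periodic yield y = 0.05975. Discount each cash flow and weight by its period:
  t   CF        PV=CF/(1+0.05975)^t    t·PV
  1       102.50        96.7209        96.7209
  2       102.50        91.2677       182.5354
  3       102.50        86.1219       258.3657
  4       102.50        81.2662       325.0650
  5       102.50        76.6843       383.4217
  6     2,102.50     1,484.2787     8,905.6722
  Σ                  1,916.3398    10,151.7808
Price P = Σ PV = 1,916.3398.
Macaulay duration = Σ(t·PV) / P = 10,151.7808 / 1,916.3398 = 5.29748 half-year periods.
In years: 5.29748 / 2 = 2.64874 years.

2.65 years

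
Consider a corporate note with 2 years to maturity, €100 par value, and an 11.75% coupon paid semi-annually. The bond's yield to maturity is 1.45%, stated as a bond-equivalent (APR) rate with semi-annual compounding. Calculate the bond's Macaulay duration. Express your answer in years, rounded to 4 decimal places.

1.8552 years

Periodic yield y = 0.00725. Discount each cash flow and weight by its period:
  t   CF        PV=CF/(1+0.00725)^t    t·PV
  1        5.875         5.8327         5.8327
  2        5.875         5.7907        11.5815
  3        5.875         5.7490        17.2471
  4      105.875       102.8595       411.4379
  Σ                    120.2320       446.0992
Price P = Σ PV = 120.2320.
Macaulay duration = Σ(t·PV) / P = 446.0992 / 120.2320 = 3.71032 half-year periods.
In years: 3.71032 / 2 = 1.85516 years.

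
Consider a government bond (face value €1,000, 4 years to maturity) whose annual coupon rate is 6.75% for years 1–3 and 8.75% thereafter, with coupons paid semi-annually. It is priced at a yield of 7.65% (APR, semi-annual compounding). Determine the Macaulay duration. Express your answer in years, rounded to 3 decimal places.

Periodic yield y = 0.03825. Discount each cash flow and weight by its period:
  t   CF        PV=CF/(1+0.03825)^t    t·PV
  1        33.75        32.5066        32.5066
  2        33.75        31.3091        62.6181
  3        33.75        30.1556        90.4668
  4        33.75        29.0446       116.1786
  5        33.75        27.9746       139.8731
  6        33.75        26.9440       161.6640
  7        43.75        33.6407       235.4846
  8     1,043.75       773.0026     6,184.0210
  Σ                    984.5778     7,022.8128
Price P = Σ PV = 984.5778.
Macaulay duration = Σ(t·PV) / P = 7,022.8128 / 984.5778 = 7.13282 half-year periods.
In years: 7.13282 / 2 = 3.56641 years.

3.566 years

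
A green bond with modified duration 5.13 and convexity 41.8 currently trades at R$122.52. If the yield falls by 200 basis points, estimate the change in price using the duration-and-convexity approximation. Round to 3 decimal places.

Duration effect: -D_mod·Δy = -5.13 × (-0.02) = +0.102600
Convexity effect: ½·C·(Δy)² = 0.5 × 41.8 × (-0.02)² = +0.0083600
ΔP/P ≈ +0.102600 + 0.0083600 = +0.110960
ΔP ≈ 122.52 × (+0.110960) = +13.5948192.

+R$13.595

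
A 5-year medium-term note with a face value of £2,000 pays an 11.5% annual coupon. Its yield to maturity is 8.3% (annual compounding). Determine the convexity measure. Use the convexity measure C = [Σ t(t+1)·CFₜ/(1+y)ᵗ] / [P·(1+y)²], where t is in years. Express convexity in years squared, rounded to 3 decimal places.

With y = 0.083:
  t   CF        PV=CF/(1+0.083)^t    t·PV        t(t+1)·PV
  1       230.00       212.3730       212.3730         424.7461
  2       230.00       196.0970       392.1940       1,176.5819
  3       230.00       181.0683       543.2050       2,172.8198
  4       230.00       167.1914       668.7657       3,343.8286
  5     2,230.00     1,496.7959     7,483.9794      44,903.8765
  Σ                  2,253.5257     9,300.5171      52,021.8529
P = 2,253.5257.
Convexity = Σ t(t+1)·PV / [P·(1+y)²] = 52,021.8529 / (2,253.5257 × 1.172889) = 19.68187.

19.682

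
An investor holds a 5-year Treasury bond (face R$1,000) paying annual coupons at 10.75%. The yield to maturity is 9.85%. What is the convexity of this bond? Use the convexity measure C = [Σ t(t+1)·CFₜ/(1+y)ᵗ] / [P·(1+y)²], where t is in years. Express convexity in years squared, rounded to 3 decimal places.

With y = 0.0985:
  t   CF        PV=CF/(1+0.0985)^t    t·PV        t(t+1)·PV
  1       107.50        97.8607        97.8607         195.7214
  2       107.50        89.0858       178.1715         534.5146
  3       107.50        81.0977       243.2930         973.1718
  4       107.50        73.8258       295.3032       1,476.5162
  5     1,107.50       692.3783     3,461.8913      20,771.3481
  Σ                  1,034.2482     4,276.5198      23,951.2722
P = 1,034.2482.
Convexity = Σ t(t+1)·PV / [P·(1+y)²] = 23,951.2722 / (1,034.2482 × 1.206702) = 19.19127.

19.191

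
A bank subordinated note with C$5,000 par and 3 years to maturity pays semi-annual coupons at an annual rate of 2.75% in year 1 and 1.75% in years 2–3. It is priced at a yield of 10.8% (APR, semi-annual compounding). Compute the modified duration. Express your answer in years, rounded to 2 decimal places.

Periodic yield y = 0.054. First find Macaulay duration:
  t   CF        PV=CF/(1+0.054)^t    t·PV
  1        68.75        65.2277        65.2277
  2        68.75        61.8859       123.7717
  3        43.75        37.3642       112.0927
  4        43.75        35.4499       141.7998
  5        43.75        33.6337       168.1686
  6     5,043.75     3,678.8314    22,072.9885
  Σ                  3,912.3929    22,684.0491
P = 3,912.3929; Macaulay duration = 22,684.0491 / 3,912.3929 = 5.79800 half-year periods = 2.89900 years.
Modified duration = D_Mac / (1 + y) = 2.89900 / 1.054 = 2.75047 years.

2.75 years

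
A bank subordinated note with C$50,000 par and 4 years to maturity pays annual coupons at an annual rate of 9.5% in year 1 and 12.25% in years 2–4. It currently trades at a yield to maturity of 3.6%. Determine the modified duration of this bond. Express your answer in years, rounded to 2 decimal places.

Periodic yield y = 0.036. First find Macaulay duration:
  t   CF        PV=CF/(1+0.036)^t    t·PV
  1     4,750.00     4,584.9421     4,584.9421
  2     6,125.00     5,706.7202    11,413.4405
  3     6,125.00     5,508.4172    16,525.2516
  4    56,125.00    48,721.1278   194,884.5110
  Σ                 64,521.2073   227,408.1452
P = 64,521.2073; Macaulay duration = 227,408.1452 / 64,521.2073 = 3.52455 years.
Modified duration = D_Mac / (1 + y) = 3.52455 / 1.036 = 3.40207 years.

3.40 years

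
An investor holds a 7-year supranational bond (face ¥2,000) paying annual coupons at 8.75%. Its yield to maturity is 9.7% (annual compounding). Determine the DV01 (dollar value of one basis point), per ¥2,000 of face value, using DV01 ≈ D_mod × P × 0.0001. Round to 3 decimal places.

¥0.952

Periodic yield y = 0.097.
  t   CF        PV=CF/(1+0.097)^t    t·PV
  1       175.00       159.5260       159.5260
  2       175.00       145.4202       290.8404
  3       175.00       132.5617       397.6852
  4       175.00       120.8402       483.3609
  5       175.00       110.1552       550.7759
  6       175.00       100.4149       602.4896
  7     2,175.00     1,137.6610     7,963.6270
  Σ                  1,906.5793    10,448.3049
P = 1,906.5793; D_Mac = 5.48013 yrs; D_mod = 4.99556 yrs.
DV01 ≈ 4.99556 × 1,906.5793 × 0.0001 = 0.952443.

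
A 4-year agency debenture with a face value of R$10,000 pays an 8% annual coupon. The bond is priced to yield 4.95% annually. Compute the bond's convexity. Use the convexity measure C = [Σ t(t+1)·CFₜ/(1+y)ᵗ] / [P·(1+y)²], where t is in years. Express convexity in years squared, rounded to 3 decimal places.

15.747

With y = 0.0495:
  t   CF        PV=CF/(1+0.0495)^t    t·PV        t(t+1)·PV
  1       800.00       762.2677       762.2677       1,524.5355
  2       800.00       726.3151     1,452.6303       4,357.8909
  3       800.00       692.0583     2,076.1748       8,304.6992
  4    10,800.00     8,902.1311    35,608.5242     178,042.6212
  Σ                 11,082.7722    39,899.5971     192,229.7467
P = 11,082.7722.
Convexity = Σ t(t+1)·PV / [P·(1+y)²] = 192,229.7467 / (11,082.7722 × 1.101450) = 15.74734.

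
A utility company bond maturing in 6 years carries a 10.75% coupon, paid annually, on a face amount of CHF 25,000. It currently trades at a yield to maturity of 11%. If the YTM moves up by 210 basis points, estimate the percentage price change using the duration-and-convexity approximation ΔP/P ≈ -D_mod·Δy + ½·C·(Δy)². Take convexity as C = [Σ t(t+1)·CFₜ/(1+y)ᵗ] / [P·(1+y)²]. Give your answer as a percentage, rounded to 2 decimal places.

With y = 0.11:
  t   CF        PV=CF/(1+0.11)^t    t·PV        t(t+1)·PV
  1     2,687.50     2,421.1712     2,421.1712       4,842.3423
  2     2,687.50     2,181.2353     4,362.4706      13,087.4117
  3     2,687.50     1,965.0768     5,895.2305      23,580.9220
  4     2,687.50     1,770.3395     7,081.3580      35,406.7899
  5     2,687.50     1,594.9004     7,974.5022      47,847.0133
  6    27,687.50    14,802.8681    88,817.2089     621,720.4623
  Σ                 24,735.5914   116,551.9413     746,484.9416
P = 24,735.5914; D_Mac = 4.71191 yrs; D_mod = 4.24497 yrs; C = 24.49361.
Duration effect: -4.24497 × (+0.021) = -0.089144
Convexity effect: 0.5 × 24.49361 × (0.021)² = +0.0054008
ΔP/P ≈ -0.089144 + 0.0054008 = -0.083743 = -8.3743%.

-8.37%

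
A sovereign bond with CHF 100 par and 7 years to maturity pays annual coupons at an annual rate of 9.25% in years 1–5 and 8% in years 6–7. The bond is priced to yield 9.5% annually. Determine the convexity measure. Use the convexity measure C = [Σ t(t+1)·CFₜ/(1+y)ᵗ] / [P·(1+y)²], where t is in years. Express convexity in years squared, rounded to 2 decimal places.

32.99

With y = 0.095:
  t   CF        PV=CF/(1+0.095)^t    t·PV        t(t+1)·PV
  1         9.25         8.4475         8.4475          16.8950
  2         9.25         7.7146        15.4292          46.2876
  3         9.25         7.0453        21.1359          84.5436
  4         9.25         6.4341        25.7362         128.6812
  5         9.25         5.8759        29.3793         176.2757
  6         8.00         4.6409        27.8456         194.9192
  7       108.00        57.2170       400.5189       3,204.1508
  Σ                     97.3752       528.4926       3,851.7531
P = 97.3752.
Convexity = Σ t(t+1)·PV / [P·(1+y)²] = 3,851.7531 / (97.3752 × 1.199025) = 32.98996.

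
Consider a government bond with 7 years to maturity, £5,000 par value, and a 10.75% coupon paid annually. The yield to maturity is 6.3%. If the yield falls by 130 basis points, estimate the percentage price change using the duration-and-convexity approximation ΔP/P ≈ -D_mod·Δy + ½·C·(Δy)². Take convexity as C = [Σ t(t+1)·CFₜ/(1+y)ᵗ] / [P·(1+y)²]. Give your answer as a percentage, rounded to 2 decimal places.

+6.97%

With y = 0.063:
  t   CF        PV=CF/(1+0.063)^t    t·PV        t(t+1)·PV
  1       537.50       505.6444       505.6444       1,011.2888
  2       537.50       475.6768       951.3535       2,854.0606
  3       537.50       447.4852     1,342.4556       5,369.8224
  4       537.50       420.9644     1,683.8578       8,419.2888
  5       537.50       396.0155     1,980.0773      11,880.4639
  6       537.50       372.5451     2,235.2707      15,646.8951
  7     5,537.50     3,610.6126    25,274.2879     202,194.3029
  Σ                  6,228.9439    33,972.9472     247,376.1225
P = 6,228.9439; D_Mac = 5.45405 yrs; D_mod = 5.13081 yrs; C = 35.14607.
Duration effect: -5.13081 × (-0.013) = +0.066700
Convexity effect: 0.5 × 35.14607 × (-0.013)² = +0.0029698
ΔP/P ≈ +0.066700 + 0.0029698 = +0.069670 = +6.9670%.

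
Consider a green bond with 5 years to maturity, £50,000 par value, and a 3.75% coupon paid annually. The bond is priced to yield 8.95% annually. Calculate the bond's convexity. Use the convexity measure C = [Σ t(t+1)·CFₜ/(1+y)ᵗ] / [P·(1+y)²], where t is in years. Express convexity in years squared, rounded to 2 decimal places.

22.62

With y = 0.0895:
  t   CF        PV=CF/(1+0.0895)^t    t·PV        t(t+1)·PV
  1     1,875.00     1,720.9729     1,720.9729       3,441.9458
  2     1,875.00     1,579.5988     3,159.1977       9,477.5930
  3     1,875.00     1,449.8383     4,349.5149      17,398.0596
  4     1,875.00     1,330.7373     5,322.9492      26,614.7462
  5    51,875.00    33,792.6256   168,963.1281   1,013,778.7684
  Σ                 39,873.7730   183,515.7628   1,070,711.1130
P = 39,873.7730.
Convexity = Σ t(t+1)·PV / [P·(1+y)²] = 1,070,711.1130 / (39,873.7730 × 1.187010) = 22.62197.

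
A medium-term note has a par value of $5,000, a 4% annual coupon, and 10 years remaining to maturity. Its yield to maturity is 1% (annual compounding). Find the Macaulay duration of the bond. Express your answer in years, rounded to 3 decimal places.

8.648 years

Periodic yield y = 0.01. Discount each cash flow and weight by its year:
  t   CF        PV=CF/(1+0.01)^t    t·PV
  1       200.00       198.0198       198.0198
  2       200.00       196.0592       392.1184
  3       200.00       194.1180       582.3541
  4       200.00       192.1961       768.7843
  5       200.00       190.2931       951.4657
  6       200.00       188.4090     1,130.4543
  7       200.00       186.5436     1,305.8053
  8       200.00       184.6966     1,477.5732
  9       200.00       182.8680     1,645.8117
  10    5,200.00     4,707.4922    47,074.9216
  Σ                  6,420.6957    55,527.3083
Price P = Σ PV = 6,420.6957.
Macaulay duration = Σ(t·PV) / P = 55,527.3083 / 6,420.6957 = 8.64818 years.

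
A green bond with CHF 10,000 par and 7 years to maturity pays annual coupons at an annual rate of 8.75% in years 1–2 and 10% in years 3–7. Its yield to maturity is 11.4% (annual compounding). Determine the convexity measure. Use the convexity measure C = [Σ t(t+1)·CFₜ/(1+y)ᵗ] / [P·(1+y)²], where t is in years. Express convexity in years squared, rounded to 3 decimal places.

31.423

With y = 0.114:
  t   CF        PV=CF/(1+0.114)^t    t·PV        t(t+1)·PV
  1       875.00       785.4578       785.4578       1,570.9156
  2       875.00       705.0788     1,410.1576       4,230.4729
  3     1,000.00       723.3432     2,170.0297       8,680.1189
  4     1,000.00       649.3207     2,597.2827      12,986.4137
  5     1,000.00       582.8731     2,914.3657      17,486.1943
  6     1,000.00       523.2254     3,139.3527      21,975.4686
  7    11,000.00     5,166.4990    36,165.4930     289,323.9438
  Σ                  9,135.7981    49,182.1393     356,253.5278
P = 9,135.7981.
Convexity = Σ t(t+1)·PV / [P·(1+y)²] = 356,253.5278 / (9,135.7981 × 1.240996) = 31.42261.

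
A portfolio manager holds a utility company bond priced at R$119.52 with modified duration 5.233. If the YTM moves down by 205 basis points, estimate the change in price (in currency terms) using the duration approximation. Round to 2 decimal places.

Duration approximation: ΔP/P ≈ -D_mod · Δy = -5.233 × (-0.0205) = +0.1072765.
ΔP ≈ 119.52 × (+0.1072765) = +12.82168728.

+R$12.82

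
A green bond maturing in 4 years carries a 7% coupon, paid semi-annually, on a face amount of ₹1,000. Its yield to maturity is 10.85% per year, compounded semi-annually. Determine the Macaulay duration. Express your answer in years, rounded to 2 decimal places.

Periodic yield y = 0.05425. Discount each cash flow and weight by its period:
  t   CF        PV=CF/(1+0.05425)^t    t·PV
  1        35.00        33.1990        33.1990
  2        35.00        31.4906        62.9812
  3        35.00        29.8701        89.6104
  4        35.00        28.3331       113.3323
  5        35.00        26.8751       134.3755
  6        35.00        25.4921       152.9529
  7        35.00        24.1804       169.2625
  8     1,035.00       678.2526     5,426.0209
  Σ                    877.6930     6,181.7346
Price P = Σ PV = 877.6930.
Macaulay duration = Σ(t·PV) / P = 6,181.7346 / 877.6930 = 7.04316 half-year periods.
In years: 7.04316 / 2 = 3.52158 years.

3.52 years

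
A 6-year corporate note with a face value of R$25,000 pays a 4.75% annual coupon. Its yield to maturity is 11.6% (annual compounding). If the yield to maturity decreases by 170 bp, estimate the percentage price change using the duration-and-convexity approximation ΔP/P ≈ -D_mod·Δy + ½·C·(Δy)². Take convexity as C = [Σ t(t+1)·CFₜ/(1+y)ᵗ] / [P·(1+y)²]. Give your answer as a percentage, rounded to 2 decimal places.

With y = 0.116:
  t   CF        PV=CF/(1+0.116)^t    t·PV        t(t+1)·PV
  1     1,187.50     1,064.0681     1,064.0681       2,128.1362
  2     1,187.50       953.4660     1,906.9321       5,720.7962
  3     1,187.50       854.3603     2,563.0808      10,252.3230
  4     1,187.50       765.5558     3,062.2231      15,311.1156
  5     1,187.50       685.9819     3,429.9094      20,579.4565
  6    26,187.50    13,555.2919    81,331.7511     569,322.2579
  Σ                 17,878.7239    93,357.9646     623,314.0854
P = 17,878.7239; D_Mac = 5.22174 yrs; D_mod = 4.67897 yrs; C = 27.99252.
Duration effect: -4.67897 × (-0.017) = +0.079543
Convexity effect: 0.5 × 27.99252 × (-0.017)² = +0.0040449
ΔP/P ≈ +0.079543 + 0.0040449 = +0.083587 = +8.3587%.

+8.36%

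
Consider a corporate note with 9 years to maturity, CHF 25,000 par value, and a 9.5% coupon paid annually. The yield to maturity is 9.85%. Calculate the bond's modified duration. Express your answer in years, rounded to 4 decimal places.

5.8309 years

Periodic yield y = 0.0985. First find Macaulay duration:
  t   CF        PV=CF/(1+0.0985)^t    t·PV
  1     2,375.00     2,162.0391     2,162.0391
  2     2,375.00     1,968.1740     3,936.3480
  3     2,375.00     1,791.6923     5,375.0769
  4     2,375.00     1,631.0353     6,524.1413
  5     2,375.00     1,484.7841     7,423.9205
  6     2,375.00     1,351.6469     8,109.8813
  7     2,375.00     1,230.4478     8,613.1344
  8     2,375.00     1,120.1163     8,960.9305
  9    27,375.00    11,753.1310   105,778.1789
  Σ                 24,493.0669   156,883.6511
P = 24,493.0669; Macaulay duration = 156,883.6511 / 24,493.0669 = 6.40523 years.
Modified duration = D_Mac / (1 + y) = 6.40523 / 1.0985 = 5.83088 years.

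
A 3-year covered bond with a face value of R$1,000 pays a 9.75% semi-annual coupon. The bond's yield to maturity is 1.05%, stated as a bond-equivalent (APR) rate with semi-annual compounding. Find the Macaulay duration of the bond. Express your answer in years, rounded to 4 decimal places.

2.7125 years

Periodic yield y = 0.00525. Discount each cash flow and weight by its period:
  t   CF        PV=CF/(1+0.00525)^t    t·PV
  1        48.75        48.4954        48.4954
  2        48.75        48.2421        96.4843
  3        48.75        47.9902       143.9705
  4        48.75        47.7395       190.9582
  5        48.75        47.4902       237.4511
  6     1,048.75     1,016.3130     6,097.8780
  Σ                  1,256.2705     6,815.2375
Price P = Σ PV = 1,256.2705.
Macaulay duration = Σ(t·PV) / P = 6,815.2375 / 1,256.2705 = 5.42498 half-year periods.
In years: 5.42498 / 2 = 2.71249 years.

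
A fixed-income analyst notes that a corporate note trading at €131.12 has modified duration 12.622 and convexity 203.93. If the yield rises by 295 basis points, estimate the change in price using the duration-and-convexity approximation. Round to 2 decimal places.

Duration effect: -D_mod·Δy = -12.622 × (+0.0295) = -0.372349
Convexity effect: ½·C·(Δy)² = 0.5 × 203.93 × (0.0295)² = +0.08873504125
ΔP/P ≈ -0.372349 + 0.08873504125 = -0.28361395875
ΔP ≈ 131.12 × (-0.28361395875) = -37.1874622713.

-€37.19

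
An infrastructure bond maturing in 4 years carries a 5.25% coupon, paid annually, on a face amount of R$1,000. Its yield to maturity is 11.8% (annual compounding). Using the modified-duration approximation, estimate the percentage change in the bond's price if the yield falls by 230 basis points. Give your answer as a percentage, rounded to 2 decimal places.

Periodic yield y = 0.118. Modified duration first:
  t   CF        PV=CF/(1+0.118)^t    t·PV
  1        52.50        46.9589        46.9589
  2        52.50        42.0026        84.0051
  3        52.50        37.5694       112.7081
  4     1,052.50       673.6819     2,694.7277
  Σ                    800.2127     2,938.3997
P = 800.2127; D_Mac = 3.67202 yrs; D_mod = 3.67202/(1+0.118) = 3.28446 yrs.
ΔP/P ≈ -D_mod · Δy = -3.28446 × (-0.023) = +0.075543 = +7.5543%.

+7.55%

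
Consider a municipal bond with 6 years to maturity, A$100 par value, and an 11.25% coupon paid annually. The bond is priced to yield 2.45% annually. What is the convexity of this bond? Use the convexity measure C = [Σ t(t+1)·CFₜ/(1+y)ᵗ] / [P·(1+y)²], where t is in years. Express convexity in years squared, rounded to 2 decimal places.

With y = 0.0245:
  t   CF        PV=CF/(1+0.0245)^t    t·PV        t(t+1)·PV
  1        11.25        10.9810        10.9810          21.9619
  2        11.25        10.7184        21.4367          64.3102
  3        11.25        10.4620        31.3861         125.5446
  4        11.25        10.2119        40.8474         204.2371
  5        11.25         9.9676        49.8382         299.0295
  6       111.25        96.2118       577.2707       4,040.8947
  Σ                    148.5527       731.7602       4,755.9780
P = 148.5527.
Convexity = Σ t(t+1)·PV / [P·(1+y)²] = 4,755.9780 / (148.5527 × 1.049600) = 30.50250.

30.50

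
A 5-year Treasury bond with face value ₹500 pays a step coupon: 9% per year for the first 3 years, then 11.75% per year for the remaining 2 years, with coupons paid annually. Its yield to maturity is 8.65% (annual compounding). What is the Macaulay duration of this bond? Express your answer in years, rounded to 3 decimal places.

4.254 years

Periodic yield y = 0.0865. Discount each cash flow and weight by its year:
  t   CF        PV=CF/(1+0.0865)^t    t·PV
  1        45.00        41.4174        41.4174
  2        45.00        38.1200        76.2400
  3        45.00        35.0851       105.2554
  4        58.75        42.1589       168.6355
  5       558.75       369.0361     1,845.1806
  Σ                    525.8176     2,236.7290
Price P = Σ PV = 525.8176.
Macaulay duration = Σ(t·PV) / P = 2,236.7290 / 525.8176 = 4.25381 years.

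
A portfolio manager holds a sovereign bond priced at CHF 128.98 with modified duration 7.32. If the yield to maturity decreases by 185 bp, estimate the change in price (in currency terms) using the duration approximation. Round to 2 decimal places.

Duration approximation: ΔP/P ≈ -D_mod · Δy = -7.32 × (-0.0185) = +0.135420.
ΔP ≈ 128.98 × (+0.135420) = +17.4664716.

+CHF 17.47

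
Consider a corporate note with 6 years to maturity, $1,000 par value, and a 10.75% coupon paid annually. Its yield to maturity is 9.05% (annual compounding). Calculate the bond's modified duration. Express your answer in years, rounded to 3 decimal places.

4.373 years

Periodic yield y = 0.0905. First find Macaulay duration:
  t   CF        PV=CF/(1+0.0905)^t    t·PV
  1       107.50        98.5786        98.5786
  2       107.50        90.3976       180.7953
  3       107.50        82.8956       248.6868
  4       107.50        76.0161       304.0645
  5       107.50        69.7076       348.5380
  6     1,107.50       658.5515     3,951.3087
  Σ                  1,076.1471     5,131.9720
P = 1,076.1471; Macaulay duration = 5,131.9720 / 1,076.1471 = 4.76884 years.
Modified duration = D_Mac / (1 + y) = 4.76884 / 1.0905 = 4.37308 years.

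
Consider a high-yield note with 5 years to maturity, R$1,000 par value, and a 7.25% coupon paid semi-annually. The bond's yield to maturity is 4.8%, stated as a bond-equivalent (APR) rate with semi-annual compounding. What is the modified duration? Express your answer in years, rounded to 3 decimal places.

4.223 years

Periodic yield y = 0.024. First find Macaulay duration:
  t   CF        PV=CF/(1+0.024)^t    t·PV
  1        36.25        35.4004        35.4004
  2        36.25        34.5707        69.1414
  3        36.25        33.7604       101.2813
  4        36.25        32.9692       131.8767
  5        36.25        32.1965       160.9823
  6        36.25        31.4419       188.6512
  7        36.25        30.7049       214.9346
  8        36.25        29.9853       239.8824
  9        36.25        29.2825       263.5427
  10    1,036.25       817.4571     8,174.5711
  Σ                  1,107.7689     9,580.2641
P = 1,107.7689; Macaulay duration = 9,580.2641 / 1,107.7689 = 8.64825 half-year periods = 4.32413 years.
Modified duration = D_Mac / (1 + y) = 4.32413 / 1.024 = 4.22278 years.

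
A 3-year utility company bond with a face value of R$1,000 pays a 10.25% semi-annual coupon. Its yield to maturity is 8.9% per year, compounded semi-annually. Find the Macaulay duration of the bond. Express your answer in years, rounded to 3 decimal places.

Periodic yield y = 0.0445. Discount each cash flow and weight by its period:
  t   CF        PV=CF/(1+0.0445)^t    t·PV
  1        51.25        49.0665        49.0665
  2        51.25        46.9761        93.9522
  3        51.25        44.9747       134.9242
  4        51.25        43.0586       172.2345
  5        51.25        41.2241       206.1207
  6     1,051.25       809.5717     4,857.4305
  Σ                  1,034.8719     5,513.7286
Price P = Σ PV = 1,034.8719.
Macaulay duration = Σ(t·PV) / P = 5,513.7286 / 1,034.8719 = 5.32793 half-year periods.
In years: 5.32793 / 2 = 2.66397 years.

2.664 years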